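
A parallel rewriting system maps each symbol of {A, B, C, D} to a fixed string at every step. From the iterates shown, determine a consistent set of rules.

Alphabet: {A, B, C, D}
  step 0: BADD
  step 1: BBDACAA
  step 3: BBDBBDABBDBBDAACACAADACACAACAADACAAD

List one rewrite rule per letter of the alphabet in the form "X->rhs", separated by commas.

A->AC, B->BBD, C->AAD, D->A

  step 0 ⇒ step 1: BADD ⇒ BBD·AC·A·A
    A ↦ AC
    B ↦ BBD
    D ↦ A
    C ↦ AAD  (constrained at step 1)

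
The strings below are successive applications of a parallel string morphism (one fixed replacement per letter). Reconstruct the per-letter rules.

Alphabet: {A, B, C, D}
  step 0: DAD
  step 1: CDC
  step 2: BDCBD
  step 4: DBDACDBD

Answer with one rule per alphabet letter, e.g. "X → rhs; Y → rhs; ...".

A->D, B->A, C->BD, D->C

  step 1 ⇒ step 2: CDC ⇒ BD·C·BD
    C ↦ BD
    D ↦ C
  step 0 ⇒ step 1: DAD ⇒ C·D·C
    A ↦ D
    B ↦ A  (constrained at step 2)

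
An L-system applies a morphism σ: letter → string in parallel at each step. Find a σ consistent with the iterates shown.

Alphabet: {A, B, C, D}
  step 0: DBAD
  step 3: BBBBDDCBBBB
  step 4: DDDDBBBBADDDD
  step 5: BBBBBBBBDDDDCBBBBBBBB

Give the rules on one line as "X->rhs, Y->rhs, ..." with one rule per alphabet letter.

A->C, B->D, C->A, D->BB

  step 4 ⇒ step 5: DDDDBBBBADDDD ⇒ BB·BB·BB·BB·D·D·D·D·C·BB·BB·BB·BB
    A ↦ C
    B ↦ D
    D ↦ BB
  step 3 ⇒ step 4: BBBBDDCBBBB ⇒ D·D·D·D·BB·BB·A·D·D·D·D
    C ↦ A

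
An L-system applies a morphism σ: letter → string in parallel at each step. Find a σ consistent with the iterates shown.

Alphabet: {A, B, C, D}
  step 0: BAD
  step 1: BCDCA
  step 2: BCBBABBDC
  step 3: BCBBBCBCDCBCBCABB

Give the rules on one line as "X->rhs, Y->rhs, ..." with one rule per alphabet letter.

A->DC, B->BC, C->BB, D->A

  step 2 ⇒ step 3: BCBBABBDC ⇒ BC·BB·BC·BC·DC·BC·BC·A·BB
    A ↦ DC
    B ↦ BC
    C ↦ BB
    D ↦ A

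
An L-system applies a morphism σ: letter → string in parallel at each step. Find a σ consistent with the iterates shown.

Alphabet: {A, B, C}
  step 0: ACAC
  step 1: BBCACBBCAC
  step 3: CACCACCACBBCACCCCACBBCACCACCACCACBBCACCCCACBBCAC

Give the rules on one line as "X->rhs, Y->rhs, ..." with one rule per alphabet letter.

A->BB, B->C, C->CAC

  step 0 ⇒ step 1: ACAC ⇒ BB·CAC·BB·CAC
    A ↦ BB
    C ↦ CAC
    B ↦ C  (constrained at step 1)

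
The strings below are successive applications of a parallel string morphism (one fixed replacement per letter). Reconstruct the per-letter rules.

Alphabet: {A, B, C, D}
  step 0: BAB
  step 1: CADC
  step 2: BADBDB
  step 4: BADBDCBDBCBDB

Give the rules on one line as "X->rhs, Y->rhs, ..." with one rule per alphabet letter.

  step 1 ⇒ step 2: CADC ⇒ B·AD·BD·B
    A ↦ AD
    C ↦ B
    D ↦ BD
  step 0 ⇒ step 1: BAB ⇒ C·AD·C
    B ↦ C

A->AD, B->C, C->B, D->BD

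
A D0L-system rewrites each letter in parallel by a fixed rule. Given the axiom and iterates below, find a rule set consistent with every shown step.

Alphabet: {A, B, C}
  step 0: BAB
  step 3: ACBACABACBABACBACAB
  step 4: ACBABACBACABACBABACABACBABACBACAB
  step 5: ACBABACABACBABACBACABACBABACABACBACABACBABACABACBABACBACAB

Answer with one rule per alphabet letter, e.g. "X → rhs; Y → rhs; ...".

A->AC, B->AB, C->B

  step 4 ⇒ step 5: ACBABACBACABACBABACABACBABACBACAB ⇒ AC·B·AB·AC·AB·AC·B·AB·AC·B·AC·AB·AC·B·AB·AC·AB·AC·B·AC·AB·AC·B·AB·AC·AB·AC·B·AB·AC·B·AC·AB
    A ↦ AC
    B ↦ AB
    C ↦ B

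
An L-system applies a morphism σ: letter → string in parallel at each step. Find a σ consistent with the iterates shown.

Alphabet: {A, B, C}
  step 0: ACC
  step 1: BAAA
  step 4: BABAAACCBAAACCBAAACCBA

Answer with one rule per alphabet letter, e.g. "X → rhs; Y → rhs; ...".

  step 0 ⇒ step 1: ACC ⇒ BA·A·A
    A ↦ BA
    C ↦ A
    B ↦ CC  (constrained at step 1)

A->BA, B->CC, C->A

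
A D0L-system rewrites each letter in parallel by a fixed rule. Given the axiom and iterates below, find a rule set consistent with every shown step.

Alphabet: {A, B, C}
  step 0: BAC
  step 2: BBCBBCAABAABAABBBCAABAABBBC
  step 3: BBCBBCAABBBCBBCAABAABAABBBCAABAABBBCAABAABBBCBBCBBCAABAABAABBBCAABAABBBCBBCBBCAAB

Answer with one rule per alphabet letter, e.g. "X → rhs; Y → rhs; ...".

A->AAB, B->BBC, C->AAB

  step 2 ⇒ step 3: BBCBBCAABAABAABBBCAABAABBBC ⇒ BBC·BBC·AAB·BBC·BBC·AAB·AAB·AAB·BBC·AAB·AAB·BBC·AAB·AAB·BBC·BBC·BBC·AAB·AAB·AAB·BBC·AAB·AAB·BBC·BBC·BBC·AAB
    A ↦ AAB
    B ↦ BBC
    C ↦ AAB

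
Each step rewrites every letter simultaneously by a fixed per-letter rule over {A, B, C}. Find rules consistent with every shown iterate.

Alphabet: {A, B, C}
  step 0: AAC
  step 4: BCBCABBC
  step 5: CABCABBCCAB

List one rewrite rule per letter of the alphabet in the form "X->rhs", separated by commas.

A->B, B->C, C->AB

  step 4 ⇒ step 5: BCBCABBC ⇒ C·AB·C·AB·B·C·C·AB
    A ↦ B
    B ↦ C
    C ↦ AB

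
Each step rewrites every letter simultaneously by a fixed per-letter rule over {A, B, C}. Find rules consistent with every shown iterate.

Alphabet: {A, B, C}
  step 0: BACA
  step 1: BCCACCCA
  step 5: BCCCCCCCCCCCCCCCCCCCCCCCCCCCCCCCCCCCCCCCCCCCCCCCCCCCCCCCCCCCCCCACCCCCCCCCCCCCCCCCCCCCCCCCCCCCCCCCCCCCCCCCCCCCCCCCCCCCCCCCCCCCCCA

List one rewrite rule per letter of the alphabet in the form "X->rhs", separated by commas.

A->CA, B->BC, C->CC

  step 0 ⇒ step 1: BACA ⇒ BC·CA·CC·CA
    A ↦ CA
    B ↦ BC
    C ↦ CC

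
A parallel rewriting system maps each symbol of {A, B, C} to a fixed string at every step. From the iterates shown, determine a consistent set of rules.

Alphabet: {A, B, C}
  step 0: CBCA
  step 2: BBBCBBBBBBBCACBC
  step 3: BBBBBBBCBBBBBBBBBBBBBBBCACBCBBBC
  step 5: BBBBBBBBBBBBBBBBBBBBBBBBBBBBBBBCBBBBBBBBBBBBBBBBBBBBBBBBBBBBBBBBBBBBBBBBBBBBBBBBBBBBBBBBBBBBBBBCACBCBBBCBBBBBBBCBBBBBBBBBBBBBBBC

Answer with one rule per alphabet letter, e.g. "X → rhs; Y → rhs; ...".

  step 2 ⇒ step 3: BBBCBBBBBBBCACBC ⇒ BB·BB·BB·BC·BB·BB·BB·BB·BB·BB·BB·BC·AC·BC·BB·BC
    A ↦ AC
    B ↦ BB
    C ↦ BC

A->AC, B->BB, C->BC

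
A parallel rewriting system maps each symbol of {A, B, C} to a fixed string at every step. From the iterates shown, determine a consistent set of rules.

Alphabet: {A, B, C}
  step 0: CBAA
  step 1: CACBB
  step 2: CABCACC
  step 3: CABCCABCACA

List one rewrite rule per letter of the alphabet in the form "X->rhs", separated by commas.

  step 2 ⇒ step 3: CABCACC ⇒ CA·B·C·CA·B·CA·CA
    A ↦ B
    B ↦ C
    C ↦ CA

A->B, B->C, C->CA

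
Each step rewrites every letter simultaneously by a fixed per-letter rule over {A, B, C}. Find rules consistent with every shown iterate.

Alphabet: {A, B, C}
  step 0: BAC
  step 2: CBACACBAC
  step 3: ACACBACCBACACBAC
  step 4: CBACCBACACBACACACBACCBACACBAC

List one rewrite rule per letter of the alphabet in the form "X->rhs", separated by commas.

A->CB, B->A, C->AC

  step 3 ⇒ step 4: ACACBACCBACACBAC ⇒ CB·AC·CB·AC·A·CB·AC·AC·A·CB·AC·CB·AC·A·CB·AC
    A ↦ CB
    B ↦ A
    C ↦ AC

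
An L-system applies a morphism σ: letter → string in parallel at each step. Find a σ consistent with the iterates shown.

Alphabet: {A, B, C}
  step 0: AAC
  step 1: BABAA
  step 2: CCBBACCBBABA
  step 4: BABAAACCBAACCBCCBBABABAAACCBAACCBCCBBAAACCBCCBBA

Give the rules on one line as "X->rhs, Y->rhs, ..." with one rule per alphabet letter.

A->BA, B->CCB, C->A

  step 1 ⇒ step 2: BABAA ⇒ CCB·BA·CCB·BA·BA
    A ↦ BA
    B ↦ CCB
  step 0 ⇒ step 1: AAC ⇒ BA·BA·A
    C ↦ A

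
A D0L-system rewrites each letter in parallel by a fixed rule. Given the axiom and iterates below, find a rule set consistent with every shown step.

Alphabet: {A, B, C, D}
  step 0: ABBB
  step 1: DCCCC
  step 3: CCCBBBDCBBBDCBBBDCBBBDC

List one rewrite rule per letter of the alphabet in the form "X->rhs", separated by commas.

A->DC, B->C, C->DA, D->BBB

  step 0 ⇒ step 1: ABBB ⇒ DC·C·C·C
    A ↦ DC
    B ↦ C
    C ↦ DA  (constrained at step 1)
    D ↦ BBB  (constrained at step 1)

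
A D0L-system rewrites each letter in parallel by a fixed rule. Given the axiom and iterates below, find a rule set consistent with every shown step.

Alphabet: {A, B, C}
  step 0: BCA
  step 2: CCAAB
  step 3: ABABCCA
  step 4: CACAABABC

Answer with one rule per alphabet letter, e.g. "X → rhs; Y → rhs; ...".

  step 3 ⇒ step 4: ABABCCA ⇒ C·A·C·A·AB·AB·C
    A ↦ C
    B ↦ A
    C ↦ AB

A->C, B->A, C->AB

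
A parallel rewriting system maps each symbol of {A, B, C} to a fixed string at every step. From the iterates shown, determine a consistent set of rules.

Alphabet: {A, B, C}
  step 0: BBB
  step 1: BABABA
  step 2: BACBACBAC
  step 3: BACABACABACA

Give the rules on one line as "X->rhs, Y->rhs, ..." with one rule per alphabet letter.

A->C, B->BA, C->A

  step 2 ⇒ step 3: BACBACBAC ⇒ BA·C·A·BA·C·A·BA·C·A
    A ↦ C
    B ↦ BA
    C ↦ A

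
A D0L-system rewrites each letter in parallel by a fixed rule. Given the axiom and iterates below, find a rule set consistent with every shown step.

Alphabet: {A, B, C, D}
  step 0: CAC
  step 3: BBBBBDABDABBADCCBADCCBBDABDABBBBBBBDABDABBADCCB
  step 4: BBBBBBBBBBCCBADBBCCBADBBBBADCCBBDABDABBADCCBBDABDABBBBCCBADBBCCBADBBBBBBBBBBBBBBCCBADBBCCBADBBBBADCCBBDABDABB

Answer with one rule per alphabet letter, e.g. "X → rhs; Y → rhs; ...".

  step 3 ⇒ step 4: BBBBBDABDABBADCCBADCCBBDABDABBBBBBBDABDABBADCCB ⇒ BB·BB·BB·BB·BB·CCB·AD·BB·CCB·AD·BB·BB·AD·CCB·BDA·BDA·BB·AD·CCB·BDA·BDA·BB·BB·CCB·AD·BB·CCB·AD·BB·BB·BB·BB·BB·BB·BB·CCB·AD·BB·CCB·AD·BB·BB·AD·CCB·BDA·BDA·BB
    A ↦ AD
    B ↦ BB
    C ↦ BDA
    D ↦ CCB

A->AD, B->BB, C->BDA, D->CCB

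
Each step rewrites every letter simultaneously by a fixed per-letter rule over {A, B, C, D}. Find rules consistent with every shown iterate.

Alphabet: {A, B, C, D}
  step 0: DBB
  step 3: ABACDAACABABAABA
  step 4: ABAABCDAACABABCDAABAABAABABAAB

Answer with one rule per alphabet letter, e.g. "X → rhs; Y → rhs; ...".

A->AB, B->A, C->CDA, D->AC

  step 3 ⇒ step 4: ABACDAACABABAABA ⇒ AB·A·AB·CDA·AC·AB·AB·CDA·AB·A·AB·A·AB·AB·A·AB
    A ↦ AB
    B ↦ A
    C ↦ CDA
    D ↦ AC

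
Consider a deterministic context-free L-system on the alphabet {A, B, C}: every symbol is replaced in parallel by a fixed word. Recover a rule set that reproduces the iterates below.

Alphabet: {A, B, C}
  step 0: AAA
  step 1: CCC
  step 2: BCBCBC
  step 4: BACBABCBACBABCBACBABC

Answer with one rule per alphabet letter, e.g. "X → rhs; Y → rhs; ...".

A->C, B->BA, C->BC

  step 1 ⇒ step 2: CCC ⇒ BC·BC·BC
    C ↦ BC
  step 0 ⇒ step 1: AAA ⇒ C·C·C
    A ↦ C
    B ↦ BA  (constrained at step 2)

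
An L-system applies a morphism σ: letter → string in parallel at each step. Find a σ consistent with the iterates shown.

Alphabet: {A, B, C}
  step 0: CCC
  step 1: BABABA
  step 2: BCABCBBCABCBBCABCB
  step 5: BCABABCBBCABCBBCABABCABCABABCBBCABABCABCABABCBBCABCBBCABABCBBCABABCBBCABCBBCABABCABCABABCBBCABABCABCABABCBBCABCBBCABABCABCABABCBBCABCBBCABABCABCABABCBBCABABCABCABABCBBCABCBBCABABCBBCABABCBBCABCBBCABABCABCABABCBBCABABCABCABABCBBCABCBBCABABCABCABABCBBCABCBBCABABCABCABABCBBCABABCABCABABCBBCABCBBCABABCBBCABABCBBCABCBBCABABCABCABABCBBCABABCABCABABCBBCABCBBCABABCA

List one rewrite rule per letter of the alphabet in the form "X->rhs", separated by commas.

A->BCB, B->BCA, C->BA

  step 1 ⇒ step 2: BABABA ⇒ BCA·BCB·BCA·BCB·BCA·BCB
    A ↦ BCB
    B ↦ BCA
  step 0 ⇒ step 1: CCC ⇒ BA·BA·BA
    C ↦ BA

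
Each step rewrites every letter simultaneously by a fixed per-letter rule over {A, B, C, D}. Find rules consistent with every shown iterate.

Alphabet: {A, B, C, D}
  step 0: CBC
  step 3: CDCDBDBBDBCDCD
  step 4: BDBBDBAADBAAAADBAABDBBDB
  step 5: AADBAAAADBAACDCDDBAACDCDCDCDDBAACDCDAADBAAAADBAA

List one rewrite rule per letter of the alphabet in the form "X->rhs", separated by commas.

  step 4 ⇒ step 5: BDBBDBAADBAAAADBAABDBBDB ⇒ AA·DB·AA·AA·DB·AA·CD·CD·DB·AA·CD·CD·CD·CD·DB·AA·CD·CD·AA·DB·AA·AA·DB·AA
    A ↦ CD
    B ↦ AA
    D ↦ DB
  step 3 ⇒ step 4: CDCDBDBBDBCDCD ⇒ B·DB·B·DB·AA·DB·AA·AA·DB·AA·B·DB·B·DB
    C ↦ B

A->CD, B->AA, C->B, D->DB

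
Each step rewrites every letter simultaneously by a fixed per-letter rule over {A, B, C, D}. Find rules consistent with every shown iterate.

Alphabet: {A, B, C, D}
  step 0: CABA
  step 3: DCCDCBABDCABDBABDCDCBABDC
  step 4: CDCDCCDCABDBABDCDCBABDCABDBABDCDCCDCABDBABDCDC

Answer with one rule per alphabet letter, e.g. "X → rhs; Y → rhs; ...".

  step 3 ⇒ step 4: DCCDCBABDCABDBABDCDCBABDC ⇒ C·DC·DC·C·DC·ABD·B·ABD·C·DC·B·ABD·C·ABD·B·ABD·C·DC·C·DC·ABD·B·ABD·C·DC
    A ↦ B
    B ↦ ABD
    C ↦ DC
    D ↦ C

A->B, B->ABD, C->DC, D->C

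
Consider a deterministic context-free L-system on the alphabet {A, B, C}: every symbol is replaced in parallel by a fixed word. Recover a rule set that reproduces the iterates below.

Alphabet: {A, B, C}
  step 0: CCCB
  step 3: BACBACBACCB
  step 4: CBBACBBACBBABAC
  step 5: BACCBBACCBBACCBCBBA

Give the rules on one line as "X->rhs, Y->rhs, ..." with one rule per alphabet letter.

  step 4 ⇒ step 5: CBBACBBACBBABAC ⇒ BA·C·C·B·BA·C·C·B·BA·C·C·B·C·B·BA
    A ↦ B
    B ↦ C
    C ↦ BA

A->B, B->C, C->BA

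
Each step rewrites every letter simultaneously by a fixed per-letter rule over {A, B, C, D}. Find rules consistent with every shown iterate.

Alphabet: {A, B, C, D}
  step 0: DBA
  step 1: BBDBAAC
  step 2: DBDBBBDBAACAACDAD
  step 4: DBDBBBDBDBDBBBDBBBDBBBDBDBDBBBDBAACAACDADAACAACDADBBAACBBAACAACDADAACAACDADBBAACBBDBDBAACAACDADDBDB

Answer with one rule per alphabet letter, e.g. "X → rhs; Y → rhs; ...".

A->AAC, B->DB, C->DAD, D->BB

  step 1 ⇒ step 2: BBDBAAC ⇒ DB·DB·BB·DB·AAC·AAC·DAD
    A ↦ AAC
    B ↦ DB
    C ↦ DAD
    D ↦ BB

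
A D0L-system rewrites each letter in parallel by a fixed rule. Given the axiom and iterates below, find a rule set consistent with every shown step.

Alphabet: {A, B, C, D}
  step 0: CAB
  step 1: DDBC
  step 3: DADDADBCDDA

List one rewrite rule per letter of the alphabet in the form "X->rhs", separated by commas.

A->D, B->BC, C->D, D->DA

  step 0 ⇒ step 1: CAB ⇒ D·D·BC
    A ↦ D
    B ↦ BC
    C ↦ D
    D ↦ DA  (constrained at step 1)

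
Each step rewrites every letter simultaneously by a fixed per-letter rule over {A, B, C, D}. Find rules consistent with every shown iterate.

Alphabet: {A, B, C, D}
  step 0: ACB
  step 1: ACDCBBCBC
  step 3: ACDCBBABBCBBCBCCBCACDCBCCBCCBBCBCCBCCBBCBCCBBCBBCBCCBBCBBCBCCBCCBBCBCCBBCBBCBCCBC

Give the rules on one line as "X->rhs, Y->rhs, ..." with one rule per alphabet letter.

A->ACD, B->CBC, C->CBB, D->ABB

  step 0 ⇒ step 1: ACB ⇒ ACD·CBB·CBC
    A ↦ ACD
    B ↦ CBC
    C ↦ CBB
    D ↦ ABB  (constrained at step 1)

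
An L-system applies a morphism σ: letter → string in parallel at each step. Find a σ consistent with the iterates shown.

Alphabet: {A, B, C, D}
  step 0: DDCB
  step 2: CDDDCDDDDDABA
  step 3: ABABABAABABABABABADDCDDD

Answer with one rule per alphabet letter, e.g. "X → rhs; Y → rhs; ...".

A->DD, B->CD, C->A, D->BA

  step 2 ⇒ step 3: CDDDCDDDDDABA ⇒ A·BA·BA·BA·A·BA·BA·BA·BA·BA·DD·CD·DD
    A ↦ DD
    B ↦ CD
    C ↦ A
    D ↦ BA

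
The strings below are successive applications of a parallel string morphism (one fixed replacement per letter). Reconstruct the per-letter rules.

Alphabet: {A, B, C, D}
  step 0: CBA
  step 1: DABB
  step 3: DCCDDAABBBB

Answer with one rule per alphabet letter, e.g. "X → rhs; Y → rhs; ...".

  step 0 ⇒ step 1: CBA ⇒ D·A·BB
    A ↦ BB
    B ↦ A
    C ↦ D
    D ↦ DCC  (constrained at step 1)

A->BB, B->A, C->D, D->DCC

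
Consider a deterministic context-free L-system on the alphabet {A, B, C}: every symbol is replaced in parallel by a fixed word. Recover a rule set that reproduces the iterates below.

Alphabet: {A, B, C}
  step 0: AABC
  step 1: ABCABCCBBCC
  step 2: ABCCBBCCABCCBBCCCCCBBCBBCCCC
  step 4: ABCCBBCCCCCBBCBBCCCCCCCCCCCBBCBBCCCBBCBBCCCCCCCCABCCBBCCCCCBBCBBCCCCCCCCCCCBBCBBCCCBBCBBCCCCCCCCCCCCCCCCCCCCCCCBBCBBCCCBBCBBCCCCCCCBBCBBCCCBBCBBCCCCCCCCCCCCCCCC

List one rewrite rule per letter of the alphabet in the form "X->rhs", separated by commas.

  step 1 ⇒ step 2: ABCABCCBBCC ⇒ ABC·CBB·CC·ABC·CBB·CC·CC·CBB·CBB·CC·CC
    A ↦ ABC
    B ↦ CBB
    C ↦ CC

A->ABC, B->CBB, C->CC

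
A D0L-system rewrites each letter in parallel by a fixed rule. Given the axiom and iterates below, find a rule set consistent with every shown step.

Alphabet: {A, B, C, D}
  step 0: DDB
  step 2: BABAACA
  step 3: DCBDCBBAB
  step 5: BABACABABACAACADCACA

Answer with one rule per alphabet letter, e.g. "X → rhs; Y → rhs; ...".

A->B, B->DC, C->A, D->AC

  step 2 ⇒ step 3: BABAACA ⇒ DC·B·DC·B·B·A·B
    A ↦ B
    B ↦ DC
    C ↦ A
    D ↦ AC  (constrained at step 0)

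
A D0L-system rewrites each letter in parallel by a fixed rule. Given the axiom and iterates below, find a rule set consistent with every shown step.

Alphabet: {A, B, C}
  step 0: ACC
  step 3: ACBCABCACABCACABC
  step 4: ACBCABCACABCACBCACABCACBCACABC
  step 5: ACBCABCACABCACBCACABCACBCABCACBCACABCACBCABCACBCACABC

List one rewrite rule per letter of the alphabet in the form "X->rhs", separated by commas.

  step 4 ⇒ step 5: ACBCABCACABCACBCACABCACBCACABC ⇒ AC·BC·A·BC·AC·A·BC·AC·BC·AC·A·BC·AC·BC·A·BC·AC·BC·AC·A·BC·AC·BC·A·BC·AC·BC·AC·A·BC
    A ↦ AC
    B ↦ A
    C ↦ BC

A->AC, B->A, C->BC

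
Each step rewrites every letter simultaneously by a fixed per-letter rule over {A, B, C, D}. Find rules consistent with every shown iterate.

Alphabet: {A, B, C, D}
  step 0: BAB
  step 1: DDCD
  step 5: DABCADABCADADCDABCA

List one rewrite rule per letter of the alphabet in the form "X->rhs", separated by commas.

  step 0 ⇒ step 1: BAB ⇒ D·DC·D
    A ↦ DC
    B ↦ D
    C ↦ A  (constrained at step 1)
    D ↦ BC  (constrained at step 1)

A->DC, B->D, C->A, D->BC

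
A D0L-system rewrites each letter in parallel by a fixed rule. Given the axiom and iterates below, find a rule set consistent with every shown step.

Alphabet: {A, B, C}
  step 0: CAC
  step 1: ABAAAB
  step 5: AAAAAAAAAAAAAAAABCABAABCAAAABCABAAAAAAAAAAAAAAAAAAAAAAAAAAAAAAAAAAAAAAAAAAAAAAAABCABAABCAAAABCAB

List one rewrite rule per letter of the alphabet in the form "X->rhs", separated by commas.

  step 0 ⇒ step 1: CAC ⇒ AB·AA·AB
    A ↦ AA
    C ↦ AB
    B ↦ BC  (constrained at step 1)

A->AA, B->BC, C->AB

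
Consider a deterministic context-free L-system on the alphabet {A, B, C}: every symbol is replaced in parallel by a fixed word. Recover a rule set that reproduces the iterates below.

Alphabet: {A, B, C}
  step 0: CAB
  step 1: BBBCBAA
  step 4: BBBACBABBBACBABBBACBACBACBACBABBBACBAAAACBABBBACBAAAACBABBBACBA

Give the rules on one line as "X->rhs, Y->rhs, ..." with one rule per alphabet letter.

  step 0 ⇒ step 1: CAB ⇒ BBB·CBA·A
    A ↦ CBA
    B ↦ A
    C ↦ BBB

A->CBA, B->A, C->BBB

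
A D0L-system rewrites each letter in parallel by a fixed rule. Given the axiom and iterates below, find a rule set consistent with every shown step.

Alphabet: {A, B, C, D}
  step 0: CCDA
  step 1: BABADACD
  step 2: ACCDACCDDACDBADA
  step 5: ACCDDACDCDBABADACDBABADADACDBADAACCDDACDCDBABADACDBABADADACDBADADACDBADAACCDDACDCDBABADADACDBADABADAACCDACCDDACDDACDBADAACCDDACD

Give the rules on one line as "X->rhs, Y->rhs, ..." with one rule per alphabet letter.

  step 1 ⇒ step 2: BABADACD ⇒ AC·CD·AC·CD·DA·CD·BA·DA
    A ↦ CD
    B ↦ AC
    C ↦ BA
    D ↦ DA

A->CD, B->AC, C->BA, D->DA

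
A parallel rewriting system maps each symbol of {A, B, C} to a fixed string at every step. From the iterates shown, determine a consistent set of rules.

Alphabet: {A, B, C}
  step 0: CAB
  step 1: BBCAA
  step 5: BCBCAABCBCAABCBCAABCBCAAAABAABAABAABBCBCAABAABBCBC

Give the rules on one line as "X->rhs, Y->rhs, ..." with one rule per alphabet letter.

A->BC, B->AA, C->B

  step 0 ⇒ step 1: CAB ⇒ B·BC·AA
    A ↦ BC
    B ↦ AA
    C ↦ B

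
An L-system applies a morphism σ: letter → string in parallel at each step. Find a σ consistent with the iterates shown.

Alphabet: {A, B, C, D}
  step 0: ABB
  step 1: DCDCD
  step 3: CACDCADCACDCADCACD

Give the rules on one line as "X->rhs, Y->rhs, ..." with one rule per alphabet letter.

A->D, B->CD, C->CA, D->CB

  step 0 ⇒ step 1: ABB ⇒ D·CD·CD
    A ↦ D
    B ↦ CD
    C ↦ CA  (constrained at step 1)
    D ↦ CB  (constrained at step 1)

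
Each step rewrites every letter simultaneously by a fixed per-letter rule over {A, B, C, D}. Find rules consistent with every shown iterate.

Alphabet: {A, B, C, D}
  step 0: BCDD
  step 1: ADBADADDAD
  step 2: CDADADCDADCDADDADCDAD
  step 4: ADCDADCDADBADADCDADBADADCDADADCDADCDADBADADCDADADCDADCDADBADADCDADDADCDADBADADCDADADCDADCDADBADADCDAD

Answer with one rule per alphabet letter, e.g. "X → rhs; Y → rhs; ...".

  step 1 ⇒ step 2: ADBADADDAD ⇒ C·DAD·AD·C·DAD·C·DAD·DAD·C·DAD
    A ↦ C
    B ↦ AD
    D ↦ DAD
  step 0 ⇒ step 1: BCDD ⇒ AD·BA·DAD·DAD
    C ↦ BA

A->C, B->AD, C->BA, D->DAD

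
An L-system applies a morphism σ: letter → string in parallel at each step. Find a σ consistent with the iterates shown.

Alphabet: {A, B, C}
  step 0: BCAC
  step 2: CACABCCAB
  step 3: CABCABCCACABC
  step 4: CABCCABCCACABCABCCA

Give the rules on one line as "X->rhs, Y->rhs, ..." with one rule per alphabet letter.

  step 3 ⇒ step 4: CABCABCCACABC ⇒ CA·B·C·CA·B·C·CA·CA·B·CA·B·C·CA
    A ↦ B
    B ↦ C
    C ↦ CA

A->B, B->C, C->CA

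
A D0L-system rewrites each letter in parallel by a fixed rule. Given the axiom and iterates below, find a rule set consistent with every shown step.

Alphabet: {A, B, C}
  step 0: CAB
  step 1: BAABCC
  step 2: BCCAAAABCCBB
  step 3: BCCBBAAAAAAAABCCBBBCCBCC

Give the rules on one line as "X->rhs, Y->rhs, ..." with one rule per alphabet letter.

  step 2 ⇒ step 3: BCCAAAABCCBB ⇒ BCC·B·B·AA·AA·AA·AA·BCC·B·B·BCC·BCC
    A ↦ AA
    B ↦ BCC
    C ↦ B

A->AA, B->BCC, C->B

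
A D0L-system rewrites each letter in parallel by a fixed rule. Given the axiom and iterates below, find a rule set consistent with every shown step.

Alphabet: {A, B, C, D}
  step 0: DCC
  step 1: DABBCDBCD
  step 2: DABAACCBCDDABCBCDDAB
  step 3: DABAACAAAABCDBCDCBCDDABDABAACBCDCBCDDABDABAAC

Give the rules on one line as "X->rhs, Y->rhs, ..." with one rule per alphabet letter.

A->AA, B->C, C->BCD, D->DAB

  step 2 ⇒ step 3: DABAACCBCDDABCBCDDAB ⇒ DAB·AA·C·AA·AA·BCD·BCD·C·BCD·DAB·DAB·AA·C·BCD·C·BCD·DAB·DAB·AA·C
    A ↦ AA
    B ↦ C
    C ↦ BCD
    D ↦ DAB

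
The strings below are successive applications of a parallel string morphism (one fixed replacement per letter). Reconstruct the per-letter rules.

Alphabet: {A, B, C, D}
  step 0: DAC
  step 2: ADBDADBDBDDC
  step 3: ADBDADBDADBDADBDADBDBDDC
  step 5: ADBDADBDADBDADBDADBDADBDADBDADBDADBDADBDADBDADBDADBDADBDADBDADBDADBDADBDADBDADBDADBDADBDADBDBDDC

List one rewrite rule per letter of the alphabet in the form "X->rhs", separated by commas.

A->AD, B->AD, C->DC, D->BD

  step 2 ⇒ step 3: ADBDADBDBDDC ⇒ AD·BD·AD·BD·AD·BD·AD·BD·AD·BD·BD·DC
    A ↦ AD
    B ↦ AD
    C ↦ DC
    D ↦ BD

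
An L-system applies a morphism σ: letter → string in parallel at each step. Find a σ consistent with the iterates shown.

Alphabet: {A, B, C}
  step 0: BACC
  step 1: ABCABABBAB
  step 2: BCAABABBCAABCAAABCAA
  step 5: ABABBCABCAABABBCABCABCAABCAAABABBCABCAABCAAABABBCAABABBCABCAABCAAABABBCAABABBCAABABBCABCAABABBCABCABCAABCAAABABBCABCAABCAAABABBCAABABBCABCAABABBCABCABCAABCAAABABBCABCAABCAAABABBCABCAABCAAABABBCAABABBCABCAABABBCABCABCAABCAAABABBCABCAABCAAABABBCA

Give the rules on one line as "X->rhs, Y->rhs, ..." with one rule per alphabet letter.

  step 1 ⇒ step 2: ABCABABBAB ⇒ BCA·A·BAB·BCA·A·BCA·A·A·BCA·A
    A ↦ BCA
    B ↦ A
    C ↦ BAB

A->BCA, B->A, C->BAB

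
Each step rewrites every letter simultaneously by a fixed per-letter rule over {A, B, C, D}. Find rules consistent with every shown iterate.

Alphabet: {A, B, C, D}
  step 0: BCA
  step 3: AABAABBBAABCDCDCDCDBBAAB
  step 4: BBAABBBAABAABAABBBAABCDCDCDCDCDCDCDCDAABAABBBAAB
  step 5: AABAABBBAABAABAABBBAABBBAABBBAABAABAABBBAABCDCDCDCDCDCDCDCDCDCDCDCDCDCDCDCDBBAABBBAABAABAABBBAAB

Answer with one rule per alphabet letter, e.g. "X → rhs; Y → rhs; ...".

  step 4 ⇒ step 5: BBAABBBAABAABAABBBAABCDCDCDCDCDCDCDCDAABAABBBAAB ⇒ AAB·AAB·B·B·AAB·AAB·AAB·B·B·AAB·B·B·AAB·B·B·AAB·AAB·AAB·B·B·AAB·CD·CD·CD·CD·CD·CD·CD·CD·CD·CD·CD·CD·CD·CD·CD·CD·B·B·AAB·B·B·AAB·AAB·AAB·B·B·AAB
    A ↦ B
    B ↦ AAB
    C ↦ CD
    D ↦ CD

A->B, B->AAB, C->CD, D->CD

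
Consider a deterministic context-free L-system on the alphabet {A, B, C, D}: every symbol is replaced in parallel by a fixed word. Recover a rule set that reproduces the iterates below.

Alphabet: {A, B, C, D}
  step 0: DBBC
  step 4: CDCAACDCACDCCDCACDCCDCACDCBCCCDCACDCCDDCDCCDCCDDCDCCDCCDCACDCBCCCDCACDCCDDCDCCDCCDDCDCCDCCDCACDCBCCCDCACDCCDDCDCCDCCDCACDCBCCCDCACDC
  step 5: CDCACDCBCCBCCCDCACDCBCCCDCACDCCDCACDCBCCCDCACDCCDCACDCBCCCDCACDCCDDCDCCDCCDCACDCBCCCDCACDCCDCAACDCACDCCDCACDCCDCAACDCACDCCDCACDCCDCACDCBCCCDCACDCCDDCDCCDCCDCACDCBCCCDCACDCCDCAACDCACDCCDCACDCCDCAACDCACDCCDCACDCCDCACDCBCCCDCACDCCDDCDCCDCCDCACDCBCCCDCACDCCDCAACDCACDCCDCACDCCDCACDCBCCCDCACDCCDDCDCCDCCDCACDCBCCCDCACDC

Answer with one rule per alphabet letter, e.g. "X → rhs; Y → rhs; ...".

  step 4 ⇒ step 5: CDCAACDCACDCCDCACDCCDCACDCBCCCDCACDCCDDCDCCDCCDDCDCCDCCDCACDCBCCCDCACDCCDDCDCCDCCDDCDCCDCCDCACDCBCCCDCACDCCDDCDCCDCCDCACDCBCCCDCACDC ⇒ CDC·A·CDC·BCC·BCC·CDC·A·CDC·BCC·CDC·A·CDC·CDC·A·CDC·BCC·CDC·A·CDC·CDC·A·CDC·BCC·CDC·A·CDC·CDD·CDC·CDC·CDC·A·CDC·BCC·CDC·A·CDC·CDC·A·A·CDC·A·CDC·CDC·A·CDC·CDC·A·A·CDC·A·CDC·CDC·A·CDC·CDC·A·CDC·BCC·CDC·A·CDC·CDD·CDC·CDC·CDC·A·CDC·BCC·CDC·A·CDC·CDC·A·A·CDC·A·CDC·CDC·A·CDC·CDC·A·A·CDC·A·CDC·CDC·A·CDC·CDC·A·CDC·BCC·CDC·A·CDC·CDD·CDC·CDC·CDC·A·CDC·BCC·CDC·A·CDC·CDC·A·A·CDC·A·CDC·CDC·A·CDC·CDC·A·CDC·BCC·CDC·A·CDC·CDD·CDC·CDC·CDC·A·CDC·BCC·CDC·A·CDC
    A ↦ BCC
    B ↦ CDD
    C ↦ CDC
    D ↦ A

A->BCC, B->CDD, C->CDC, D->A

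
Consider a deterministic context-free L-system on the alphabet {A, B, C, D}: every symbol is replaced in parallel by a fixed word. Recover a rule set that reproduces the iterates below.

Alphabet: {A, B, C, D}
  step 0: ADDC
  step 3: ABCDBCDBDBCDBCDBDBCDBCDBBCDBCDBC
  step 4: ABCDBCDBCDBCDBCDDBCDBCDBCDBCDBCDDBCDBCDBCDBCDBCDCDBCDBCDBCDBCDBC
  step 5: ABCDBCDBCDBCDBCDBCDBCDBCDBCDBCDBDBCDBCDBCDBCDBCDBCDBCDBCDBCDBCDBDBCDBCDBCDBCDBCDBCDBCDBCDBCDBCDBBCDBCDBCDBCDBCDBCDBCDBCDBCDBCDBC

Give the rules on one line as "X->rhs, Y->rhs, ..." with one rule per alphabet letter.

  step 4 ⇒ step 5: ABCDBCDBCDBCDBCDDBCDBCDBCDBCDBCDDBCDBCDBCDBCDBCDCDBCDBCDBCDBCDBC ⇒ AB·CD·BC·DB·CD·BC·DB·CD·BC·DB·CD·BC·DB·CD·BC·DB·DB·CD·BC·DB·CD·BC·DB·CD·BC·DB·CD·BC·DB·CD·BC·DB·DB·CD·BC·DB·CD·BC·DB·CD·BC·DB·CD·BC·DB·CD·BC·DB·BC·DB·CD·BC·DB·CD·BC·DB·CD·BC·DB·CD·BC·DB·CD·BC
    A ↦ AB
    B ↦ CD
    C ↦ BC
    D ↦ DB

A->AB, B->CD, C->BC, D->DB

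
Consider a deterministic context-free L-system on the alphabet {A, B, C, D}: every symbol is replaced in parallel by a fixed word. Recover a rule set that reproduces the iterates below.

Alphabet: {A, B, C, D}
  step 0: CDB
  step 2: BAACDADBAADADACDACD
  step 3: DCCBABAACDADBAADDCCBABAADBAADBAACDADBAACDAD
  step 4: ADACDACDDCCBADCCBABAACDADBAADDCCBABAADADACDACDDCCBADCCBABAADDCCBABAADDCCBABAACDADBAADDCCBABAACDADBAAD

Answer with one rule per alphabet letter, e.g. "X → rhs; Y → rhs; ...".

  step 3 ⇒ step 4: DCCBABAACDADBAADDCCBABAADBAADBAACDADBAACDAD ⇒ AD·ACD·ACD·DCC·BA·DCC·BA·BA·ACD·AD·BA·AD·DCC·BA·BA·AD·AD·ACD·ACD·DCC·BA·DCC·BA·BA·AD·DCC·BA·BA·AD·DCC·BA·BA·ACD·AD·BA·AD·DCC·BA·BA·ACD·AD·BA·AD
    A ↦ BA
    B ↦ DCC
    C ↦ ACD
    D ↦ AD

A->BA, B->DCC, C->ACD, D->AD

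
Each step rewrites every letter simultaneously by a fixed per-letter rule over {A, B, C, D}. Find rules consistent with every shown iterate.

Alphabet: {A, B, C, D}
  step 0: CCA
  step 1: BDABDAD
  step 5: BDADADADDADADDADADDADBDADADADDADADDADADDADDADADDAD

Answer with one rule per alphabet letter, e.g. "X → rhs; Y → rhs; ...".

A->D, B->C, C->BDA, D->AD

  step 0 ⇒ step 1: CCA ⇒ BDA·BDA·D
    A ↦ D
    C ↦ BDA
    B ↦ C  (constrained at step 1)
    D ↦ AD  (constrained at step 1)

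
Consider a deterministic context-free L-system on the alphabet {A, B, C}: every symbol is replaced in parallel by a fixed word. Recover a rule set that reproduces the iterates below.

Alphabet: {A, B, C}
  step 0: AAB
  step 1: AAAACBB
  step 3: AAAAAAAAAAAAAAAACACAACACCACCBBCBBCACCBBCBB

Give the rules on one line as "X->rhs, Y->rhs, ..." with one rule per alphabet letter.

  step 0 ⇒ step 1: AAB ⇒ AA·AA·CBB
    A ↦ AA
    B ↦ CBB
    C ↦ CAC  (constrained at step 1)

A->AA, B->CBB, C->CAC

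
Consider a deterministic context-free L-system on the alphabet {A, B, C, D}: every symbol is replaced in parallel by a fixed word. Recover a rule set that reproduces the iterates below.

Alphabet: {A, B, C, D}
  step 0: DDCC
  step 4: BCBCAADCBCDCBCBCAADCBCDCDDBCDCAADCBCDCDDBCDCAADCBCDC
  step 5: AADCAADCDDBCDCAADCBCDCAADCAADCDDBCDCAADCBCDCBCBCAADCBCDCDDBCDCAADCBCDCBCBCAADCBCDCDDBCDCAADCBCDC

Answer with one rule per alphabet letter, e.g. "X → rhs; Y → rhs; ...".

A->D, B->AA, C->DC, D->BC

  step 4 ⇒ step 5: BCBCAADCBCDCBCBCAADCBCDCDDBCDCAADCBCDCDDBCDCAADCBCDC ⇒ AA·DC·AA·DC·D·D·BC·DC·AA·DC·BC·DC·AA·DC·AA·DC·D·D·BC·DC·AA·DC·BC·DC·BC·BC·AA·DC·BC·DC·D·D·BC·DC·AA·DC·BC·DC·BC·BC·AA·DC·BC·DC·D·D·BC·DC·AA·DC·BC·DC
    A ↦ D
    B ↦ AA
    C ↦ DC
    D ↦ BC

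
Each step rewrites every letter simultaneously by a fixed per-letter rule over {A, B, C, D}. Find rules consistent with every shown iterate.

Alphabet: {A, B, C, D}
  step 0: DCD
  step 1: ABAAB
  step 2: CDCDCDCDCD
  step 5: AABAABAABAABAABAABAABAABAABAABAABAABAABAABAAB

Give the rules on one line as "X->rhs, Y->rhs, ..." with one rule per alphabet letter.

  step 1 ⇒ step 2: ABAAB ⇒ CD·CD·CD·CD·CD
    A ↦ CD
    B ↦ CD
  step 0 ⇒ step 1: DCD ⇒ AB·A·AB
    C ↦ A
  step 0 ⇒ step 1: DCD ⇒ AB·A·AB
    D ↦ AB

A->CD, B->CD, C->A, D->AB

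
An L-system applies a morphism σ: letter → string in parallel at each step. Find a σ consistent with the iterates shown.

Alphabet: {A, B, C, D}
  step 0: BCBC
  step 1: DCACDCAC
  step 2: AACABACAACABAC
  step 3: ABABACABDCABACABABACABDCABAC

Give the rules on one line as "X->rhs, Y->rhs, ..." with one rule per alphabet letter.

  step 2 ⇒ step 3: AACABACAACABAC ⇒ AB·AB·AC·AB·DC·AB·AC·AB·AB·AC·AB·DC·AB·AC
    A ↦ AB
    B ↦ DC
    C ↦ AC
  step 1 ⇒ step 2: DCACDCAC ⇒ A·AC·AB·AC·A·AC·AB·AC
    D ↦ A

A->AB, B->DC, C->AC, D->A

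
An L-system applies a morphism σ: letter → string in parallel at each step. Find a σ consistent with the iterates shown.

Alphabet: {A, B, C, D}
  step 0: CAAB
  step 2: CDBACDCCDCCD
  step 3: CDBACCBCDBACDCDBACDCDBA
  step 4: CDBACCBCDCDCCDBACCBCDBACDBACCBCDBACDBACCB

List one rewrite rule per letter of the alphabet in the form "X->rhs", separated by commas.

A->CB, B->C, C->CD, D->BA

  step 3 ⇒ step 4: CDBACCBCDBACDCDBACDCDBA ⇒ CD·BA·C·CB·CD·CD·C·CD·BA·C·CB·CD·BA·CD·BA·C·CB·CD·BA·CD·BA·C·CB
    A ↦ CB
    B ↦ C
    C ↦ CD
    D ↦ BA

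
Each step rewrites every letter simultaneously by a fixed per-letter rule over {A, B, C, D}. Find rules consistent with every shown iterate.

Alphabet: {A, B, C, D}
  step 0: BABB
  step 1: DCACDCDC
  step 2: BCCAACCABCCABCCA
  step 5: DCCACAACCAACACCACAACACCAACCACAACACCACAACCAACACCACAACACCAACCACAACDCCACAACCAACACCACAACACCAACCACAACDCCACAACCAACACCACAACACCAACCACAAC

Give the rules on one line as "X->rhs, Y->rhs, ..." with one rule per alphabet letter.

A->AC, B->DC, C->CA, D->BC

  step 1 ⇒ step 2: DCACDCDC ⇒ BC·CA·AC·CA·BC·CA·BC·CA
    A ↦ AC
    C ↦ CA
    D ↦ BC
  step 0 ⇒ step 1: BABB ⇒ DC·AC·DC·DC
    B ↦ DC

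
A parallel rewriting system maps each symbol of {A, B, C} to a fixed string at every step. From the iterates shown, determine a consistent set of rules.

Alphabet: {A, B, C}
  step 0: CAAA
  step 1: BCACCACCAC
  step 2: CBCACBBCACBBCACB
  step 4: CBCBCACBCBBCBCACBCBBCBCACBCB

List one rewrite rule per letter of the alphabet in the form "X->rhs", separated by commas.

A->CAC, B->C, C->B

  step 1 ⇒ step 2: BCACCACCAC ⇒ C·B·CAC·B·B·CAC·B·B·CAC·B
    A ↦ CAC
    B ↦ C
    C ↦ B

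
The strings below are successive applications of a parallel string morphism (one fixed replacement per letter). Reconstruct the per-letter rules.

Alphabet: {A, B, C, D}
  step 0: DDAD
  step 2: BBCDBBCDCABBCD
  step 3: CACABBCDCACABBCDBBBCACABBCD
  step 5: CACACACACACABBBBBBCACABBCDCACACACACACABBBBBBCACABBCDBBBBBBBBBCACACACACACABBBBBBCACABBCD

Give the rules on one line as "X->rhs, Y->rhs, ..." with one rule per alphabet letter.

  step 2 ⇒ step 3: BBCDBBCDCABBCD ⇒ CA·CA·BB·CD·CA·CA·BB·CD·BB·B·CA·CA·BB·CD
    A ↦ B
    B ↦ CA
    C ↦ BB
    D ↦ CD

A->B, B->CA, C->BB, D->CD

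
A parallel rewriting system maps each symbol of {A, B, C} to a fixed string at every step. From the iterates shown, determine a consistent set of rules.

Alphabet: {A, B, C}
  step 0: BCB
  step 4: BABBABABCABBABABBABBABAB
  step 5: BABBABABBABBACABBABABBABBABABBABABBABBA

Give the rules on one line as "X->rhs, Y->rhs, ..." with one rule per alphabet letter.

  step 4 ⇒ step 5: BABBABABCABBABABBABBABAB ⇒ BA·B·BA·BA·B·BA·B·BA·CA·B·BA·BA·B·BA·B·BA·BA·B·BA·BA·B·BA·B·BA
    A ↦ B
    B ↦ BA
    C ↦ CA

A->B, B->BA, C->CA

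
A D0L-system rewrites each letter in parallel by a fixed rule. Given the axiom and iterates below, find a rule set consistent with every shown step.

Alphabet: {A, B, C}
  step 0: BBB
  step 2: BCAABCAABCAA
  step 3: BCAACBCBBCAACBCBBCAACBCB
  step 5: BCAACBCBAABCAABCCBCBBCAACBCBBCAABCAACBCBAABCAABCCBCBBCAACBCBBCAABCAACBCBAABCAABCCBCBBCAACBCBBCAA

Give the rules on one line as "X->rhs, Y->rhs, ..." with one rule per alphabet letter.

A->CB, B->BC, C->AA

  step 2 ⇒ step 3: BCAABCAABCAA ⇒ BC·AA·CB·CB·BC·AA·CB·CB·BC·AA·CB·CB
    A ↦ CB
    B ↦ BC
    C ↦ AA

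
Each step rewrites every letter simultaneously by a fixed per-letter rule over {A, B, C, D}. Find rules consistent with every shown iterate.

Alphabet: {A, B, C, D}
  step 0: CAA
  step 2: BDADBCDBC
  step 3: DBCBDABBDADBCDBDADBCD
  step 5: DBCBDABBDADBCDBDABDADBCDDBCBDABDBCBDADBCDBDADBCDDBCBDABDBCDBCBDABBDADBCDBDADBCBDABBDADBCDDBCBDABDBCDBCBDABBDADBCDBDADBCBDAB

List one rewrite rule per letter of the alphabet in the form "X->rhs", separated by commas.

  step 2 ⇒ step 3: BDADBCDBC ⇒ DBC·BDA·B·BDA·DBC·D·BDA·DBC·D
    A ↦ B
    B ↦ DBC
    C ↦ D
    D ↦ BDA

A->B, B->DBC, C->D, D->BDA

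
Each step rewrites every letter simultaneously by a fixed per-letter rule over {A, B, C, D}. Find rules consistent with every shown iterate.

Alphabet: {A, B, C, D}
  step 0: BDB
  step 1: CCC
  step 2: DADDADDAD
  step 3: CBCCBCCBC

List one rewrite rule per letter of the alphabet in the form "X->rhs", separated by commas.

A->B, B->C, C->DAD, D->C

  step 2 ⇒ step 3: DADDADDAD ⇒ C·B·C·C·B·C·C·B·C
    A ↦ B
    D ↦ C
  step 0 ⇒ step 1: BDB ⇒ C·C·C
    B ↦ C
  step 1 ⇒ step 2: CCC ⇒ DAD·DAD·DAD
    C ↦ DAD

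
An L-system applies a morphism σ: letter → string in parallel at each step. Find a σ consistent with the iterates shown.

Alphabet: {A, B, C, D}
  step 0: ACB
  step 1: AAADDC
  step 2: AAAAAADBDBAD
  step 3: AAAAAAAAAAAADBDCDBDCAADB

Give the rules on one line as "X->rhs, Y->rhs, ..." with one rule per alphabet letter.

A->AA, B->DC, C->AD, D->DB

  step 2 ⇒ step 3: AAAAAADBDBAD ⇒ AA·AA·AA·AA·AA·AA·DB·DC·DB·DC·AA·DB
    A ↦ AA
    B ↦ DC
    D ↦ DB
  step 0 ⇒ step 1: ACB ⇒ AA·AD·DC
    C ↦ AD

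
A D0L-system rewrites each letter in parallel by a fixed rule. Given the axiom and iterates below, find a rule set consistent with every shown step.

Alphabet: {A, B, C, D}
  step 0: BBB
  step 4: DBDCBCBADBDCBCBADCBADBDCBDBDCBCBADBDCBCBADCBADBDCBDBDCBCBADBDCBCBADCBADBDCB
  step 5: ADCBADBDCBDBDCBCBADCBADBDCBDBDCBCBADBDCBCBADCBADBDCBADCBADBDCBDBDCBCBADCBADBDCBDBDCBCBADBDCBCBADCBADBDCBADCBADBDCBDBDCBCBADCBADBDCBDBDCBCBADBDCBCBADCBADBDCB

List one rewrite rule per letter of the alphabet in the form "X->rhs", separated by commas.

A->CB, B->DCB, C->DB, D->A

  step 4 ⇒ step 5: DBDCBCBADBDCBCBADCBADBDCBDBDCBCBADBDCBCBADCBADBDCBDBDCBCBADBDCBCBADCBADBDCB ⇒ A·DCB·A·DB·DCB·DB·DCB·CB·A·DCB·A·DB·DCB·DB·DCB·CB·A·DB·DCB·CB·A·DCB·A·DB·DCB·A·DCB·A·DB·DCB·DB·DCB·CB·A·DCB·A·DB·DCB·DB·DCB·CB·A·DB·DCB·CB·A·DCB·A·DB·DCB·A·DCB·A·DB·DCB·DB·DCB·CB·A·DCB·A·DB·DCB·DB·DCB·CB·A·DB·DCB·CB·A·DCB·A·DB·DCB
    A ↦ CB
    B ↦ DCB
    C ↦ DB
    D ↦ A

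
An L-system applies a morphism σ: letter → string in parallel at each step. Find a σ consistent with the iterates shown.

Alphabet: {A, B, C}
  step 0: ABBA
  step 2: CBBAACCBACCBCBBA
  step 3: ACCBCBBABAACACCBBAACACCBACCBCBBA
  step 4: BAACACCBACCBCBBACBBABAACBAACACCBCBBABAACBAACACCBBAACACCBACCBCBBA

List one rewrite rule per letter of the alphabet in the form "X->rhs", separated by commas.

  step 3 ⇒ step 4: ACCBCBBABAACACCBBAACACCBACCBCBBA ⇒ BA·AC·AC·CB·AC·CB·CB·BA·CB·BA·BA·AC·BA·AC·AC·CB·CB·BA·BA·AC·BA·AC·AC·CB·BA·AC·AC·CB·AC·CB·CB·BA
    A ↦ BA
    B ↦ CB
    C ↦ AC

A->BA, B->CB, C->AC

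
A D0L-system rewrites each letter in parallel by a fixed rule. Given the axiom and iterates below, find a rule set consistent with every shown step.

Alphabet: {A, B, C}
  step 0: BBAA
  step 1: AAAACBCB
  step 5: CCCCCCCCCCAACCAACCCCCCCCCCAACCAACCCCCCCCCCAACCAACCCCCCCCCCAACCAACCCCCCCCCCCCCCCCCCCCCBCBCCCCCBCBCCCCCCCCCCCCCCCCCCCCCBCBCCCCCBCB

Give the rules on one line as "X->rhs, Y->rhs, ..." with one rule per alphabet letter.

A->CB, B->AA, C->CC

  step 0 ⇒ step 1: BBAA ⇒ AA·AA·CB·CB
    A ↦ CB
    B ↦ AA
    C ↦ CC  (constrained at step 1)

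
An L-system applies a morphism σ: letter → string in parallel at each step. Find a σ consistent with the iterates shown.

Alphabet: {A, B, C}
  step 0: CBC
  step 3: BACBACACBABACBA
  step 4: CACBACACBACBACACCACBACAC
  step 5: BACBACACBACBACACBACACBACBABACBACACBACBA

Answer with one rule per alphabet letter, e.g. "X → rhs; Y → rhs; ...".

A->C, B->CA, C->BA

  step 4 ⇒ step 5: CACBACACBACBACACCACBACAC ⇒ BA·C·BA·CA·C·BA·C·BA·CA·C·BA·CA·C·BA·C·BA·BA·C·BA·CA·C·BA·C·BA
    A ↦ C
    B ↦ CA
    C ↦ BA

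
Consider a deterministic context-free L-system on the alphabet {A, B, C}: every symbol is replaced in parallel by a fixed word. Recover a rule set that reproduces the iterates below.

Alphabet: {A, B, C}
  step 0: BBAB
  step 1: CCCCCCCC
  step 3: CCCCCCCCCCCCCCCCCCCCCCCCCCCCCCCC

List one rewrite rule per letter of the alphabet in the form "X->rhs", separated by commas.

A->CC, B->CC, C->BA

  step 0 ⇒ step 1: BBAB ⇒ CC·CC·CC·CC
    A ↦ CC
    B ↦ CC
    C ↦ BA  (constrained at step 1)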